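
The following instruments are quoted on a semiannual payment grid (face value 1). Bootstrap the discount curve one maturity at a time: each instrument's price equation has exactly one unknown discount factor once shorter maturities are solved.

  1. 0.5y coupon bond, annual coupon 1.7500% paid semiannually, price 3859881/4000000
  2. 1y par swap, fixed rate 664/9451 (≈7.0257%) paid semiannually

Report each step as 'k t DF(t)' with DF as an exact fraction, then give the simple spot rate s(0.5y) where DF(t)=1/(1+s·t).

1 1/2 4783/5000
2 1 1167/1250
s(0.5y) = (1/(4783/5000) − 1)/(1/2) = 434/4783 ≈ 9.0738%

step 1 [0.5y] bond c/2=7/800: DF=(3859881/4000000 − 7/800·(0))/(1+7/800) = 4783/5000 ≈ 0.956600
step 2 [1y] swap r/2=332/9451: DF=(1 − 332/9451·(0.956600))/(1+332/9451) = 1167/1250 ≈ 0.933600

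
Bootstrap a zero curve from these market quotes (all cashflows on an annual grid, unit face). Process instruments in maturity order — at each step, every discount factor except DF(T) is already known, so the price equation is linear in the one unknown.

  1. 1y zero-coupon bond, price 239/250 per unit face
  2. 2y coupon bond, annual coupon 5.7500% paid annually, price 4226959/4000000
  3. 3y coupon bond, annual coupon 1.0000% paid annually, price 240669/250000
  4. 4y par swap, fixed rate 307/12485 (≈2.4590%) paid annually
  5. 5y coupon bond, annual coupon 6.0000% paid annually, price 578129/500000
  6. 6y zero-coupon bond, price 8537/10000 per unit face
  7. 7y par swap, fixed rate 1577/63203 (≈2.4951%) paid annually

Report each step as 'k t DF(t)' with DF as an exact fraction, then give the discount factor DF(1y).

1 1 239/250
2 2 9473/10000
3 3 9343/10000
4 4 9079/10000
5 5 2197/2500
6 6 8537/10000
7 7 8423/10000
DF(1y) = 239/250 ≈ 0.956000

step 1 [1y] zero: DF = P = 239/250 ≈ 0.956000
step 2 [2y] bond c/1=23/400: DF=(4226959/4000000 − 23/400·(0.956000))/(1+23/400) = 9473/10000 ≈ 0.947300
step 3 [3y] bond c/1=1/100: DF=(240669/250000 − 1/100·(0.956000+0.947300))/(1+1/100) = 9343/10000 ≈ 0.934300
step 4 [4y] swap r/1=307/12485: DF=(1 − 307/12485·(0.956000+0.947300+0.934300))/(1+307/12485) = 9079/10000 ≈ 0.907900
step 5 [5y] bond c/1=3/50: DF=(578129/500000 − 3/50·(0.956000+0.947300+0.934300+0.907900))/(1+3/50) = 2197/2500 ≈ 0.878800
step 6 [6y] zero: DF = P = 8537/10000 ≈ 0.853700
step 7 [7y] swap r/1=1577/63203: DF=(1 − 1577/63203·(0.956000+0.947300+0.934300+0.907900+0.878800+0.853700))/(1+1577/63203) = 8423/10000 ≈ 0.842300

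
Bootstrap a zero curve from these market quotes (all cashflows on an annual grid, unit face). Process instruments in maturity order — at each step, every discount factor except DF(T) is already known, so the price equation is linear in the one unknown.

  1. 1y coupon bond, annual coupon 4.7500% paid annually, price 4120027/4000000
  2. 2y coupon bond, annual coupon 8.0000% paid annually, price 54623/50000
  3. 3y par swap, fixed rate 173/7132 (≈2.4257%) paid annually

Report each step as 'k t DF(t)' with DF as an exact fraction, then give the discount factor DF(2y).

1 1 9833/10000
2 2 9387/10000
3 3 2327/2500
DF(2y) = 9387/10000 ≈ 0.938700

step 1 [1y] bond c/1=19/400: DF=(4120027/4000000 − 19/400·(0))/(1+19/400) = 9833/10000 ≈ 0.983300
step 2 [2y] bond c/1=2/25: DF=(54623/50000 − 2/25·(0.983300))/(1+2/25) = 9387/10000 ≈ 0.938700
step 3 [3y] swap r/1=173/7132: DF=(1 − 173/7132·(0.983300+0.938700))/(1+173/7132) = 2327/2500 ≈ 0.930800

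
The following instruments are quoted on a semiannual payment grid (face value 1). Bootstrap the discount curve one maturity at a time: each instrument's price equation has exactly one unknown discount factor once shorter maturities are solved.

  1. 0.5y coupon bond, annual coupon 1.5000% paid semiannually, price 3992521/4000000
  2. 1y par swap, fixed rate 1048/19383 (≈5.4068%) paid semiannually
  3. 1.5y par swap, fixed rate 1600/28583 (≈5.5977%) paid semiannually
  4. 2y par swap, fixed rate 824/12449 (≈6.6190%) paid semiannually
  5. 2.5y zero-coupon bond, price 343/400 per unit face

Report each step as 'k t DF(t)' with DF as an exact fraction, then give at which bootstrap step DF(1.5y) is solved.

1 1/2 9907/10000
2 1 2369/2500
3 3/2 23/25
4 2 2191/2500
5 5/2 343/400
DF(1.5y) is solved at step 3

step 1 [0.5y] bond c/2=3/400: DF=(3992521/4000000 − 3/400·(0))/(1+3/400) = 9907/10000 ≈ 0.990700
step 2 [1y] swap r/2=524/19383: DF=(1 − 524/19383·(0.990700))/(1+524/19383) = 2369/2500 ≈ 0.947600
step 3 [1.5y] swap r/2=800/28583: DF=(1 − 800/28583·(0.990700+0.947600))/(1+800/28583) = 23/25 ≈ 0.920000
step 4 [2y] swap r/2=412/12449: DF=(1 − 412/12449·(0.990700+0.947600+0.920000))/(1+412/12449) = 2191/2500 ≈ 0.876400
step 5 [2.5y] zero: DF = P = 343/400 ≈ 0.857500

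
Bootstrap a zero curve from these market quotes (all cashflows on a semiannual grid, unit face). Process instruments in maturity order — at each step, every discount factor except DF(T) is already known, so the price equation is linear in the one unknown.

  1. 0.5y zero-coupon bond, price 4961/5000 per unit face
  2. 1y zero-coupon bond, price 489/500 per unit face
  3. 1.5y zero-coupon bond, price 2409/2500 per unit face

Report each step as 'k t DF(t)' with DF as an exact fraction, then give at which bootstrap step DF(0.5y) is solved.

1 1/2 4961/5000
2 1 489/500
3 3/2 2409/2500
DF(0.5y) is solved at step 1

step 1 [0.5y] zero: DF = P = 4961/5000 ≈ 0.992200
step 2 [1y] zero: DF = P = 489/500 ≈ 0.978000
step 3 [1.5y] zero: DF = P = 2409/2500 ≈ 0.963600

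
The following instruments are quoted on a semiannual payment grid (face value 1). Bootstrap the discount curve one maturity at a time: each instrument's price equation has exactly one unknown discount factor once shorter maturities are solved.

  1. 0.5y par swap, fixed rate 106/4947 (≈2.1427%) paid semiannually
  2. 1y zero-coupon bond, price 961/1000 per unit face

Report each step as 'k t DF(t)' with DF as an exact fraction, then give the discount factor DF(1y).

1 1/2 4947/5000
2 1 961/1000
DF(1y) = 961/1000 ≈ 0.961000

step 1 [0.5y] swap r/2=53/4947: DF=(1 − 53/4947·(0))/(1+53/4947) = 4947/5000 ≈ 0.989400
step 2 [1y] zero: DF = P = 961/1000 ≈ 0.961000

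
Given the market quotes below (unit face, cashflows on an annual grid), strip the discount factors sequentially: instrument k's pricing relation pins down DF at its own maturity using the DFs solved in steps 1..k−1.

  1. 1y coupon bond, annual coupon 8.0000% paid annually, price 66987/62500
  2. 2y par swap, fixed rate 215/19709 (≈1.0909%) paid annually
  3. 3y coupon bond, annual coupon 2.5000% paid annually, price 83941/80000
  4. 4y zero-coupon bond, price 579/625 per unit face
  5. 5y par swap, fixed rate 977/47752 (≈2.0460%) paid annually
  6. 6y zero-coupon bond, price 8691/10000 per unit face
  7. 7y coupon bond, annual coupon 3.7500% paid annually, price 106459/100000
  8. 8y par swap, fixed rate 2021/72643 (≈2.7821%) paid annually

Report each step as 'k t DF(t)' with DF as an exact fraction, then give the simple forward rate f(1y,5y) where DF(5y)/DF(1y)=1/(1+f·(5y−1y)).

1 1 2481/2500
2 2 1957/2000
3 3 2439/2500
4 4 579/625
5 5 9023/10000
6 6 8691/10000
7 7 8221/10000
8 8 7979/10000
f(1y,5y) = ((2481/2500)/(9023/10000) − 1)/(4) = 901/36092 ≈ 2.4964%

step 1 [1y] bond c/1=2/25: DF=(66987/62500 − 2/25·(0))/(1+2/25) = 2481/2500 ≈ 0.992400
step 2 [2y] swap r/1=215/19709: DF=(1 − 215/19709·(0.992400))/(1+215/19709) = 1957/2000 ≈ 0.978500
step 3 [3y] bond c/1=1/40: DF=(83941/80000 − 1/40·(0.992400+0.978500))/(1+1/40) = 2439/2500 ≈ 0.975600
step 4 [4y] zero: DF = P = 579/625 ≈ 0.926400
step 5 [5y] swap r/1=977/47752: DF=(1 − 977/47752·(0.992400+0.978500+0.975600+0.926400))/(1+977/47752) = 9023/10000 ≈ 0.902300
step 6 [6y] zero: DF = P = 8691/10000 ≈ 0.869100
step 7 [7y] bond c/1=3/80: DF=(106459/100000 − 3/80·(0.992400+0.978500+0.975600+0.926400+0.902300+0.869100))/(1+3/80) = 8221/10000 ≈ 0.822100
step 8 [8y] swap r/1=2021/72643: DF=(1 − 2021/72643·(0.992400+0.978500+0.975600+0.926400+0.902300+0.869100+0.822100))/(1+2021/72643) = 7979/10000 ≈ 0.797900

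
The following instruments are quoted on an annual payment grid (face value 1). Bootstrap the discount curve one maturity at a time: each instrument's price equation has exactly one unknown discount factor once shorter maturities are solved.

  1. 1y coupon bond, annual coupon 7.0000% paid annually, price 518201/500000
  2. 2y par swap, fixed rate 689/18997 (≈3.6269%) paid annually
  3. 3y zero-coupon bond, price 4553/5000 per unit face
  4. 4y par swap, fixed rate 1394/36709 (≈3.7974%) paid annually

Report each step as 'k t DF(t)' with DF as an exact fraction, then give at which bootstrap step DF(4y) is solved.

step 1 [1y] bond c/1=7/100: DF=(518201/500000 − 7/100·(0))/(1+7/100) = 4843/5000 ≈ 0.968600
step 2 [2y] swap r/1=689/18997: DF=(1 − 689/18997·(0.968600))/(1+689/18997) = 9311/10000 ≈ 0.931100
step 3 [3y] zero: DF = P = 4553/5000 ≈ 0.910600
step 4 [4y] swap r/1=1394/36709: DF=(1 − 1394/36709·(0.968600+0.931100+0.910600))/(1+1394/36709) = 4303/5000 ≈ 0.860600

1 1 4843/5000
2 2 9311/10000
3 3 4553/5000
4 4 4303/5000
DF(4y) is solved at step 4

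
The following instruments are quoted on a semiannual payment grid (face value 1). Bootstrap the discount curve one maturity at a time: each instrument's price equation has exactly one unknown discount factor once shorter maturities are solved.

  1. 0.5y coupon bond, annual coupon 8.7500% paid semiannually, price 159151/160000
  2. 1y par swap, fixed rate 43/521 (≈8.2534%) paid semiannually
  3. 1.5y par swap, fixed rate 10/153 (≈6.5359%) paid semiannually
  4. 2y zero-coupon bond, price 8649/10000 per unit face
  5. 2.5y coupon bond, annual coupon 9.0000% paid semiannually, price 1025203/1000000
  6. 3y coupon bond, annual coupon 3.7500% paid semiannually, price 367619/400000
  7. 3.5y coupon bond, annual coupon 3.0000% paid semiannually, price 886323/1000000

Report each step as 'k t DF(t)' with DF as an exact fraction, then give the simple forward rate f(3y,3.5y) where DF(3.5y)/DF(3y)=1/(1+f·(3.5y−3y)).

step 1 [0.5y] bond c/2=7/160: DF=(159151/160000 − 7/160·(0))/(1+7/160) = 953/1000 ≈ 0.953000
step 2 [1y] swap r/2=43/1042: DF=(1 − 43/1042·(0.953000))/(1+43/1042) = 4613/5000 ≈ 0.922600
step 3 [1.5y] swap r/2=5/153: DF=(1 − 5/153·(0.953000+0.922600))/(1+5/153) = 909/1000 ≈ 0.909000
step 4 [2y] zero: DF = P = 8649/10000 ≈ 0.864900
step 5 [2.5y] bond c/2=9/200: DF=(1025203/1000000 − 9/200·(0.953000+0.922600+0.909000+0.864900))/(1+9/200) = 8239/10000 ≈ 0.823900
step 6 [3y] bond c/2=3/160: DF=(367619/400000 − 3/160·(0.953000+0.922600+0.909000+0.864900+0.823900))/(1+3/160) = 4099/5000 ≈ 0.819800
step 7 [3.5y] bond c/2=3/200: DF=(886323/1000000 − 3/200·(0.953000+0.922600+0.909000+0.864900+0.823900+0.819800))/(1+3/200) = 159/200 ≈ 0.795000

1 1/2 953/1000
2 1 4613/5000
3 3/2 909/1000
4 2 8649/10000
5 5/2 8239/10000
6 3 4099/5000
7 7/2 159/200
f(3y,3.5y) = ((4099/5000)/(159/200) − 1)/(1/2) = 248/3975 ≈ 6.2390%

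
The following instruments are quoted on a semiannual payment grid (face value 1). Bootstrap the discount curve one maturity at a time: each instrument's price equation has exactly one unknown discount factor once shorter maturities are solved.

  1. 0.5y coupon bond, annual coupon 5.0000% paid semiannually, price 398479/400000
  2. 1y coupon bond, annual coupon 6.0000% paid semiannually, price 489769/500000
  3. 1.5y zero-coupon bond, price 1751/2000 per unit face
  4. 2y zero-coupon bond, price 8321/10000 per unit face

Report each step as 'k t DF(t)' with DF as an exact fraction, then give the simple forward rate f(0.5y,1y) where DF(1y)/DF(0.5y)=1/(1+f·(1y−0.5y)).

step 1 [0.5y] bond c/2=1/40: DF=(398479/400000 − 1/40·(0))/(1+1/40) = 9719/10000 ≈ 0.971900
step 2 [1y] bond c/2=3/100: DF=(489769/500000 − 3/100·(0.971900))/(1+3/100) = 9227/10000 ≈ 0.922700
step 3 [1.5y] zero: DF = P = 1751/2000 ≈ 0.875500
step 4 [2y] zero: DF = P = 8321/10000 ≈ 0.832100

1 1/2 9719/10000
2 1 9227/10000
3 3/2 1751/2000
4 2 8321/10000
f(0.5y,1y) = ((9719/10000)/(9227/10000) − 1)/(1/2) = 984/9227 ≈ 10.6644%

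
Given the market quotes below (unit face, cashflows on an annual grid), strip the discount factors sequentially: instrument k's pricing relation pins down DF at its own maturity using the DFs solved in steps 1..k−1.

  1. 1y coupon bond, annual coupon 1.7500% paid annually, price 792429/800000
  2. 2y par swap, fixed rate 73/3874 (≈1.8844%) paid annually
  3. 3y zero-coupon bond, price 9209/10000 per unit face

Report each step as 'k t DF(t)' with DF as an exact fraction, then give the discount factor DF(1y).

step 1 [1y] bond c/1=7/400: DF=(792429/800000 − 7/400·(0))/(1+7/400) = 1947/2000 ≈ 0.973500
step 2 [2y] swap r/1=73/3874: DF=(1 − 73/3874·(0.973500))/(1+73/3874) = 1927/2000 ≈ 0.963500
step 3 [3y] zero: DF = P = 9209/10000 ≈ 0.920900

1 1 1947/2000
2 2 1927/2000
3 3 9209/10000
DF(1y) = 1947/2000 ≈ 0.973500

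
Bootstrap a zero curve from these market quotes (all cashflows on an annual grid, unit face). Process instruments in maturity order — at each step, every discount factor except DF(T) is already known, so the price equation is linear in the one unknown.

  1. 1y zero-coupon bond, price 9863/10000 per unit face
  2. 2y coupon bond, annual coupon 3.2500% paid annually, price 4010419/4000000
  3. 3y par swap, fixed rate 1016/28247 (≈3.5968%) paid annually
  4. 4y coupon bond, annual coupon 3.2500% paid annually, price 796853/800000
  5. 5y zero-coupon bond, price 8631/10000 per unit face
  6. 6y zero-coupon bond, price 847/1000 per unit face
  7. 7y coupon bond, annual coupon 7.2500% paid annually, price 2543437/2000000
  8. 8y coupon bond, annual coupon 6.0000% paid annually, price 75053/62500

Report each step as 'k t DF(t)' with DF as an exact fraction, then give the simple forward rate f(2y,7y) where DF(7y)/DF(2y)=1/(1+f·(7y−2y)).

1 1 9863/10000
2 2 47/50
3 3 1123/1250
4 4 4379/5000
5 5 8631/10000
6 6 847/1000
7 7 41/50
8 8 3901/5000
f(2y,7y) = ((47/50)/(41/50) − 1)/(5) = 6/205 ≈ 2.9268%

step 1 [1y] zero: DF = P = 9863/10000 ≈ 0.986300
step 2 [2y] bond c/1=13/400: DF=(4010419/4000000 − 13/400·(0.986300))/(1+13/400) = 47/50 ≈ 0.940000
step 3 [3y] swap r/1=1016/28247: DF=(1 − 1016/28247·(0.986300+0.940000))/(1+1016/28247) = 1123/1250 ≈ 0.898400
step 4 [4y] bond c/1=13/400: DF=(796853/800000 − 13/400·(0.986300+0.940000+0.898400))/(1+13/400) = 4379/5000 ≈ 0.875800
step 5 [5y] zero: DF = P = 8631/10000 ≈ 0.863100
step 6 [6y] zero: DF = P = 847/1000 ≈ 0.847000
step 7 [7y] bond c/1=29/400: DF=(2543437/2000000 − 29/400·(0.986300+0.940000+0.898400+0.875800+0.863100+0.847000))/(1+29/400) = 41/50 ≈ 0.820000
step 8 [8y] bond c/1=3/50: DF=(75053/62500 − 3/50·(0.986300+0.940000+0.898400+0.875800+0.863100+0.847000+0.820000))/(1+3/50) = 3901/5000 ≈ 0.780200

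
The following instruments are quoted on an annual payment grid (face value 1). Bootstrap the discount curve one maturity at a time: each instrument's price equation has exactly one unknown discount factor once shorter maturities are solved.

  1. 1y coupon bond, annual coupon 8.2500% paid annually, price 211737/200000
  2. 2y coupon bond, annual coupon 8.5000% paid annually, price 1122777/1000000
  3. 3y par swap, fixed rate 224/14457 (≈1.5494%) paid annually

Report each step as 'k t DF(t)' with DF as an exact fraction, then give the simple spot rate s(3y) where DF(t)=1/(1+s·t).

1 1 489/500
2 2 4791/5000
3 3 597/625
s(3y) = (1/(597/625) − 1)/(3) = 28/1791 ≈ 1.5634%

step 1 [1y] bond c/1=33/400: DF=(211737/200000 − 33/400·(0))/(1+33/400) = 489/500 ≈ 0.978000
step 2 [2y] bond c/1=17/200: DF=(1122777/1000000 − 17/200·(0.978000))/(1+17/200) = 4791/5000 ≈ 0.958200
step 3 [3y] swap r/1=224/14457: DF=(1 − 224/14457·(0.978000+0.958200))/(1+224/14457) = 597/625 ≈ 0.955200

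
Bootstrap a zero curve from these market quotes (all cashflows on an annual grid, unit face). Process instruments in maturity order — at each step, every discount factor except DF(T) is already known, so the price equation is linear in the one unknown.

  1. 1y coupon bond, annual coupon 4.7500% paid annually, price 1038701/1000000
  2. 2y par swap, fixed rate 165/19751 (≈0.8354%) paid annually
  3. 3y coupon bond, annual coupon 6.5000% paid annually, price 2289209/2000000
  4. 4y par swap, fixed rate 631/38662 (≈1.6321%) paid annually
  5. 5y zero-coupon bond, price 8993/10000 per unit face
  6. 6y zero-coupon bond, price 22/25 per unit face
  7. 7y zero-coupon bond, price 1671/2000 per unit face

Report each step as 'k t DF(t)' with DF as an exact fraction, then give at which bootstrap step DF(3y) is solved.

1 1 2479/2500
2 2 1967/2000
3 3 4771/5000
4 4 9369/10000
5 5 8993/10000
6 6 22/25
7 7 1671/2000
DF(3y) is solved at step 3

step 1 [1y] bond c/1=19/400: DF=(1038701/1000000 − 19/400·(0))/(1+19/400) = 2479/2500 ≈ 0.991600
step 2 [2y] swap r/1=165/19751: DF=(1 − 165/19751·(0.991600))/(1+165/19751) = 1967/2000 ≈ 0.983500
step 3 [3y] bond c/1=13/200: DF=(2289209/2000000 − 13/200·(0.991600+0.983500))/(1+13/200) = 4771/5000 ≈ 0.954200
step 4 [4y] swap r/1=631/38662: DF=(1 − 631/38662·(0.991600+0.983500+0.954200))/(1+631/38662) = 9369/10000 ≈ 0.936900
step 5 [5y] zero: DF = P = 8993/10000 ≈ 0.899300
step 6 [6y] zero: DF = P = 22/25 ≈ 0.880000
step 7 [7y] zero: DF = P = 1671/2000 ≈ 0.835500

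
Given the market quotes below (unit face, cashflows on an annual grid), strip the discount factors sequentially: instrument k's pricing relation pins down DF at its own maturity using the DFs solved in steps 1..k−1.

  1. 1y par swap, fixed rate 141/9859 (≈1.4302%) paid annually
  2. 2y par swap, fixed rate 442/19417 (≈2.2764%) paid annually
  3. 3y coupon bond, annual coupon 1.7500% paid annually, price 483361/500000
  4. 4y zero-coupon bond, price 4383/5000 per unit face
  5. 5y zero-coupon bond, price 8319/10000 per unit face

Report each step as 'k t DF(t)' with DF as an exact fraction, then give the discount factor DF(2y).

step 1 [1y] swap r/1=141/9859: DF=(1 − 141/9859·(0))/(1+141/9859) = 9859/10000 ≈ 0.985900
step 2 [2y] swap r/1=442/19417: DF=(1 − 442/19417·(0.985900))/(1+442/19417) = 4779/5000 ≈ 0.955800
step 3 [3y] bond c/1=7/400: DF=(483361/500000 − 7/400·(0.985900+0.955800))/(1+7/400) = 9167/10000 ≈ 0.916700
step 4 [4y] zero: DF = P = 4383/5000 ≈ 0.876600
step 5 [5y] zero: DF = P = 8319/10000 ≈ 0.831900

1 1 9859/10000
2 2 4779/5000
3 3 9167/10000
4 4 4383/5000
5 5 8319/10000
DF(2y) = 4779/5000 ≈ 0.955800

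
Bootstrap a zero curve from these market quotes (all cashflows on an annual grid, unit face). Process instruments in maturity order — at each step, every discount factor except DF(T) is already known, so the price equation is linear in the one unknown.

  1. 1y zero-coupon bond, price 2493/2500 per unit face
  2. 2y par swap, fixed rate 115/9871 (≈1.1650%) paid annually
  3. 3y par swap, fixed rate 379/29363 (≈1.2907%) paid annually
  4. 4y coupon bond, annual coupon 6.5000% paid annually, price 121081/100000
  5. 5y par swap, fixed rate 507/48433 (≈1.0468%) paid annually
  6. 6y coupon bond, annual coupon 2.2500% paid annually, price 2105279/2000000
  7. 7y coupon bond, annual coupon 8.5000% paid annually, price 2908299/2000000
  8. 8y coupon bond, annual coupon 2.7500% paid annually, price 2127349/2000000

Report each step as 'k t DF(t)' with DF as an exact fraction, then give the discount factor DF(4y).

1 1 2493/2500
2 2 977/1000
3 3 9621/10000
4 4 9577/10000
5 5 9493/10000
6 6 9229/10000
7 7 1777/2000
8 8 8571/10000
DF(4y) = 9577/10000 ≈ 0.957700

step 1 [1y] zero: DF = P = 2493/2500 ≈ 0.997200
step 2 [2y] swap r/1=115/9871: DF=(1 − 115/9871·(0.997200))/(1+115/9871) = 977/1000 ≈ 0.977000
step 3 [3y] swap r/1=379/29363: DF=(1 − 379/29363·(0.997200+0.977000))/(1+379/29363) = 9621/10000 ≈ 0.962100
step 4 [4y] bond c/1=13/200: DF=(121081/100000 − 13/200·(0.997200+0.977000+0.962100))/(1+13/200) = 9577/10000 ≈ 0.957700
step 5 [5y] swap r/1=507/48433: DF=(1 − 507/48433·(0.997200+0.977000+0.962100+0.957700))/(1+507/48433) = 9493/10000 ≈ 0.949300
step 6 [6y] bond c/1=9/400: DF=(2105279/2000000 − 9/400·(0.997200+0.977000+0.962100+0.957700+0.949300))/(1+9/400) = 9229/10000 ≈ 0.922900
step 7 [7y] bond c/1=17/200: DF=(2908299/2000000 − 17/200·(0.997200+0.977000+0.962100+0.957700+0.949300+0.922900))/(1+17/200) = 1777/2000 ≈ 0.888500
step 8 [8y] bond c/1=11/400: DF=(2127349/2000000 − 11/400·(0.997200+0.977000+0.962100+0.957700+0.949300+0.922900+0.888500))/(1+11/400) = 8571/10000 ≈ 0.857100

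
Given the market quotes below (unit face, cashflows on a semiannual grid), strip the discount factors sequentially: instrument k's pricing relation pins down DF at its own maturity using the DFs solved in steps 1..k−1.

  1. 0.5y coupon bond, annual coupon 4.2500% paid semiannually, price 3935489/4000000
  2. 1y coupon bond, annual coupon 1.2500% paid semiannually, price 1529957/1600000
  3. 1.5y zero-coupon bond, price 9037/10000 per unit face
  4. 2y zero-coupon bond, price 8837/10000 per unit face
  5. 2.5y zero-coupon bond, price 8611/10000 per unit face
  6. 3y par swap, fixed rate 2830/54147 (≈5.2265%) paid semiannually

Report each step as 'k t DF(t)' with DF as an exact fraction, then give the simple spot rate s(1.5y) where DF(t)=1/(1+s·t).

1 1/2 4817/5000
2 1 9443/10000
3 3/2 9037/10000
4 2 8837/10000
5 5/2 8611/10000
6 3 1717/2000
s(1.5y) = (1/(9037/10000) − 1)/(3/2) = 642/9037 ≈ 7.1041%

step 1 [0.5y] bond c/2=17/800: DF=(3935489/4000000 − 17/800·(0))/(1+17/800) = 4817/5000 ≈ 0.963400
step 2 [1y] bond c/2=1/160: DF=(1529957/1600000 − 1/160·(0.963400))/(1+1/160) = 9443/10000 ≈ 0.944300
step 3 [1.5y] zero: DF = P = 9037/10000 ≈ 0.903700
step 4 [2y] zero: DF = P = 8837/10000 ≈ 0.883700
step 5 [2.5y] zero: DF = P = 8611/10000 ≈ 0.861100
step 6 [3y] swap r/2=1415/54147: DF=(1 − 1415/54147·(0.963400+0.944300+0.903700+0.883700+0.861100))/(1+1415/54147) = 1717/2000 ≈ 0.858500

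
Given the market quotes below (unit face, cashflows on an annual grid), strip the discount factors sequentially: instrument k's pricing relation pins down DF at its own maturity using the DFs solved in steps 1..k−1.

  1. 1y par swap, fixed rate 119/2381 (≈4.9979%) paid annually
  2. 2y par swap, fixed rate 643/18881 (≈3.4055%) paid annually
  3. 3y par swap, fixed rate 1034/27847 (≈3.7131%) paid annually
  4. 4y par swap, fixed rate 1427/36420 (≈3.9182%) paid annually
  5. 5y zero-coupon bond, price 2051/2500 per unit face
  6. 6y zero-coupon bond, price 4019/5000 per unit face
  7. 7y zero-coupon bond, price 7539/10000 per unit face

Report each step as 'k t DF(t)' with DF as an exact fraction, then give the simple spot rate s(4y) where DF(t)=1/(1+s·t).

step 1 [1y] swap r/1=119/2381: DF=(1 − 119/2381·(0))/(1+119/2381) = 2381/2500 ≈ 0.952400
step 2 [2y] swap r/1=643/18881: DF=(1 − 643/18881·(0.952400))/(1+643/18881) = 9357/10000 ≈ 0.935700
step 3 [3y] swap r/1=1034/27847: DF=(1 − 1034/27847·(0.952400+0.935700))/(1+1034/27847) = 4483/5000 ≈ 0.896600
step 4 [4y] swap r/1=1427/36420: DF=(1 − 1427/36420·(0.952400+0.935700+0.896600))/(1+1427/36420) = 8573/10000 ≈ 0.857300
step 5 [5y] zero: DF = P = 2051/2500 ≈ 0.820400
step 6 [6y] zero: DF = P = 4019/5000 ≈ 0.803800
step 7 [7y] zero: DF = P = 7539/10000 ≈ 0.753900

1 1 2381/2500
2 2 9357/10000
3 3 4483/5000
4 4 8573/10000
5 5 2051/2500
6 6 4019/5000
7 7 7539/10000
s(4y) = (1/(8573/10000) − 1)/(4) = 1427/34292 ≈ 4.1613%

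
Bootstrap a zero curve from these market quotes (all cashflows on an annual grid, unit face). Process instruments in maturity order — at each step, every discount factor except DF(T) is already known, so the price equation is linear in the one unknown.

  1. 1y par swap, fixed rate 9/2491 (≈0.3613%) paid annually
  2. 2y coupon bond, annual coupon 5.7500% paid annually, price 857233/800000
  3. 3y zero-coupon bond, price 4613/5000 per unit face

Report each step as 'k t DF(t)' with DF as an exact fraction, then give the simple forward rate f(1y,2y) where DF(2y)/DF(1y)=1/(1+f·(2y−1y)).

1 1 2491/2500
2 2 9591/10000
3 3 4613/5000
f(1y,2y) = ((2491/2500)/(9591/10000) − 1)/(1) = 373/9591 ≈ 3.8891%

step 1 [1y] swap r/1=9/2491: DF=(1 − 9/2491·(0))/(1+9/2491) = 2491/2500 ≈ 0.996400
step 2 [2y] bond c/1=23/400: DF=(857233/800000 − 23/400·(0.996400))/(1+23/400) = 9591/10000 ≈ 0.959100
step 3 [3y] zero: DF = P = 4613/5000 ≈ 0.922600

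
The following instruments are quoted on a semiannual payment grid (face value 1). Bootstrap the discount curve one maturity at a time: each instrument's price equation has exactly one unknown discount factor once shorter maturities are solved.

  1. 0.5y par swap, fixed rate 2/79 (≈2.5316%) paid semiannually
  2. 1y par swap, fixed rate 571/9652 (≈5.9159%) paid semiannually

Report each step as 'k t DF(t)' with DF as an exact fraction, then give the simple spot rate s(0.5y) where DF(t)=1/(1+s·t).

step 1 [0.5y] swap r/2=1/79: DF=(1 − 1/79·(0))/(1+1/79) = 79/80 ≈ 0.987500
step 2 [1y] swap r/2=571/19304: DF=(1 − 571/19304·(0.987500))/(1+571/19304) = 9429/10000 ≈ 0.942900

1 1/2 79/80
2 1 9429/10000
s(0.5y) = (1/(79/80) − 1)/(1/2) = 2/79 ≈ 2.5316%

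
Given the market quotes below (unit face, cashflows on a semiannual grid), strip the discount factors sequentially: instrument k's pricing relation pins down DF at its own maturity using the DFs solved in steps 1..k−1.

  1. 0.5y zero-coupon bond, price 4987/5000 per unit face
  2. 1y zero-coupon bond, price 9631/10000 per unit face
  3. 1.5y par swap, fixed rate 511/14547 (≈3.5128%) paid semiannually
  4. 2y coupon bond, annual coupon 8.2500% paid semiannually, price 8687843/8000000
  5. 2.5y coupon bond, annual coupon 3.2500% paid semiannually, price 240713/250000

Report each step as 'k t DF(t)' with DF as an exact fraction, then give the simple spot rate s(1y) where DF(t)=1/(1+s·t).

step 1 [0.5y] zero: DF = P = 4987/5000 ≈ 0.997400
step 2 [1y] zero: DF = P = 9631/10000 ≈ 0.963100
step 3 [1.5y] swap r/2=511/29094: DF=(1 − 511/29094·(0.997400+0.963100))/(1+511/29094) = 9489/10000 ≈ 0.948900
step 4 [2y] bond c/2=33/800: DF=(8687843/8000000 − 33/800·(0.997400+0.963100+0.948900))/(1+33/800) = 9277/10000 ≈ 0.927700
step 5 [2.5y] bond c/2=13/800: DF=(240713/250000 − 13/800·(0.997400+0.963100+0.948900+0.927700))/(1+13/800) = 8861/10000 ≈ 0.886100

1 1/2 4987/5000
2 1 9631/10000
3 3/2 9489/10000
4 2 9277/10000
5 5/2 8861/10000
s(1y) = (1/(9631/10000) − 1)/(1) = 369/9631 ≈ 3.8314%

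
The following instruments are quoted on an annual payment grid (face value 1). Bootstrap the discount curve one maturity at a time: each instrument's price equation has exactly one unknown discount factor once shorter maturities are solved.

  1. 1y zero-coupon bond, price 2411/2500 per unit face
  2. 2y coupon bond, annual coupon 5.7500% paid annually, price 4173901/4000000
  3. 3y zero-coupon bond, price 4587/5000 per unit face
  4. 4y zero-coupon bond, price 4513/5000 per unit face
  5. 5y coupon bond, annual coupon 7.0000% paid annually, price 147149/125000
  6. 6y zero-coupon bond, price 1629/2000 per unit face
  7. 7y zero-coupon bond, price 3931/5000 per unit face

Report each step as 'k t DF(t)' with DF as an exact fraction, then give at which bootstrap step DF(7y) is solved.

1 1 2411/2500
2 2 9343/10000
3 3 4587/5000
4 4 4513/5000
5 5 8569/10000
6 6 1629/2000
7 7 3931/5000
DF(7y) is solved at step 7

step 1 [1y] zero: DF = P = 2411/2500 ≈ 0.964400
step 2 [2y] bond c/1=23/400: DF=(4173901/4000000 − 23/400·(0.964400))/(1+23/400) = 9343/10000 ≈ 0.934300
step 3 [3y] zero: DF = P = 4587/5000 ≈ 0.917400
step 4 [4y] zero: DF = P = 4513/5000 ≈ 0.902600
step 5 [5y] bond c/1=7/100: DF=(147149/125000 − 7/100·(0.964400+0.934300+0.917400+0.902600))/(1+7/100) = 8569/10000 ≈ 0.856900
step 6 [6y] zero: DF = P = 1629/2000 ≈ 0.814500
step 7 [7y] zero: DF = P = 3931/5000 ≈ 0.786200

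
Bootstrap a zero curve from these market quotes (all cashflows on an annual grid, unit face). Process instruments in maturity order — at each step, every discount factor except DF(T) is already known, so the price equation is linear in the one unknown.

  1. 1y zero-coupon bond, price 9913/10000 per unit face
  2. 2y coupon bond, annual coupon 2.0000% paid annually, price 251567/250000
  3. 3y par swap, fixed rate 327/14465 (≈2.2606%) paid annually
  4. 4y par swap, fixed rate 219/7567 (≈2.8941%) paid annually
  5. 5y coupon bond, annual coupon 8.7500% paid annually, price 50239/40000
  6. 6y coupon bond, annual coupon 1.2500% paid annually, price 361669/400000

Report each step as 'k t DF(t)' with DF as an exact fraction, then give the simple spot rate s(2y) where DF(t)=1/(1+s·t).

1 1 9913/10000
2 2 9671/10000
3 3 4673/5000
4 4 1781/2000
5 5 1701/2000
6 6 4179/5000
s(2y) = (1/(9671/10000) − 1)/(2) = 329/19342 ≈ 1.7010%

step 1 [1y] zero: DF = P = 9913/10000 ≈ 0.991300
step 2 [2y] bond c/1=1/50: DF=(251567/250000 − 1/50·(0.991300))/(1+1/50) = 9671/10000 ≈ 0.967100
step 3 [3y] swap r/1=327/14465: DF=(1 − 327/14465·(0.991300+0.967100))/(1+327/14465) = 4673/5000 ≈ 0.934600
step 4 [4y] swap r/1=219/7567: DF=(1 − 219/7567·(0.991300+0.967100+0.934600))/(1+219/7567) = 1781/2000 ≈ 0.890500
step 5 [5y] bond c/1=7/80: DF=(50239/40000 − 7/80·(0.991300+0.967100+0.934600+0.890500))/(1+7/80) = 1701/2000 ≈ 0.850500
step 6 [6y] bond c/1=1/80: DF=(361669/400000 − 1/80·(0.991300+0.967100+0.934600+0.890500+0.850500))/(1+1/80) = 4179/5000 ≈ 0.835800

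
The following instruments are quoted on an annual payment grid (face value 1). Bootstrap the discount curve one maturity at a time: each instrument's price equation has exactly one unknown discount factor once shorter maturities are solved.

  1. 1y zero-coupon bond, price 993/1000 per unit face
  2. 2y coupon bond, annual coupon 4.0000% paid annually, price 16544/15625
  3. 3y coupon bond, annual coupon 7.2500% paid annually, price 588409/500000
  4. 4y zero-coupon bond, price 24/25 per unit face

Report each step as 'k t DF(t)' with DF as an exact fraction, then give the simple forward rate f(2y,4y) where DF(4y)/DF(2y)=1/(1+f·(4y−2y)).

step 1 [1y] zero: DF = P = 993/1000 ≈ 0.993000
step 2 [2y] bond c/1=1/25: DF=(16544/15625 − 1/25·(0.993000))/(1+1/25) = 9799/10000 ≈ 0.979900
step 3 [3y] bond c/1=29/400: DF=(588409/500000 − 29/400·(0.993000+0.979900))/(1+29/400) = 9639/10000 ≈ 0.963900
step 4 [4y] zero: DF = P = 24/25 ≈ 0.960000

1 1 993/1000
2 2 9799/10000
3 3 9639/10000
4 4 24/25
f(2y,4y) = ((9799/10000)/(24/25) − 1)/(2) = 199/19200 ≈ 1.0365%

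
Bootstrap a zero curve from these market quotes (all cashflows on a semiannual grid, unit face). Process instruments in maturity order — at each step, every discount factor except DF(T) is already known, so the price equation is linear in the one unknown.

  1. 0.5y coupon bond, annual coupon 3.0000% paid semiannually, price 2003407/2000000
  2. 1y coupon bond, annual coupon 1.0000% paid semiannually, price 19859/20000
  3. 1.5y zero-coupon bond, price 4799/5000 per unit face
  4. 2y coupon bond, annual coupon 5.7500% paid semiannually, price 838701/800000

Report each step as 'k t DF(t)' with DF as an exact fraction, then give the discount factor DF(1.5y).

1 1/2 9869/10000
2 1 9831/10000
3 3/2 4799/5000
4 2 2343/2500
DF(1.5y) = 4799/5000 ≈ 0.959800

step 1 [0.5y] bond c/2=3/200: DF=(2003407/2000000 − 3/200·(0))/(1+3/200) = 9869/10000 ≈ 0.986900
step 2 [1y] bond c/2=1/200: DF=(19859/20000 − 1/200·(0.986900))/(1+1/200) = 9831/10000 ≈ 0.983100
step 3 [1.5y] zero: DF = P = 4799/5000 ≈ 0.959800
step 4 [2y] bond c/2=23/800: DF=(838701/800000 − 23/800·(0.986900+0.983100+0.959800))/(1+23/800) = 2343/2500 ≈ 0.937200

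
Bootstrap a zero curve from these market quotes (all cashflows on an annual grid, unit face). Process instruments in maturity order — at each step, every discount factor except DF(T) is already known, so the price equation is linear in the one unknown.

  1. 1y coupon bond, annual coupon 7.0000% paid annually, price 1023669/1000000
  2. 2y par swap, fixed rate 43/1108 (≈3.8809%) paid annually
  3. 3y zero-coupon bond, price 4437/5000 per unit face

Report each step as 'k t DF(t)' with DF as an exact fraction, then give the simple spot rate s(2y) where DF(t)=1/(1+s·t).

step 1 [1y] bond c/1=7/100: DF=(1023669/1000000 − 7/100·(0))/(1+7/100) = 9567/10000 ≈ 0.956700
step 2 [2y] swap r/1=43/1108: DF=(1 − 43/1108·(0.956700))/(1+43/1108) = 9269/10000 ≈ 0.926900
step 3 [3y] zero: DF = P = 4437/5000 ≈ 0.887400

1 1 9567/10000
2 2 9269/10000
3 3 4437/5000
s(2y) = (1/(9269/10000) − 1)/(2) = 731/18538 ≈ 3.9433%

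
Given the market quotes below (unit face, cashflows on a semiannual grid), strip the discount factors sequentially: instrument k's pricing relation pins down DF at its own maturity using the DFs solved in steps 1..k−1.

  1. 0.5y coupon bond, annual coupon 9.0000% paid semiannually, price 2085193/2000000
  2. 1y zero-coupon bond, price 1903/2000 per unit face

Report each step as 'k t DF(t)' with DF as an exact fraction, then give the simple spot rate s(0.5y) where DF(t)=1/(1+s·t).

1 1/2 9977/10000
2 1 1903/2000
s(0.5y) = (1/(9977/10000) − 1)/(1/2) = 46/9977 ≈ 0.4611%

step 1 [0.5y] bond c/2=9/200: DF=(2085193/2000000 − 9/200·(0))/(1+9/200) = 9977/10000 ≈ 0.997700
step 2 [1y] zero: DF = P = 1903/2000 ≈ 0.951500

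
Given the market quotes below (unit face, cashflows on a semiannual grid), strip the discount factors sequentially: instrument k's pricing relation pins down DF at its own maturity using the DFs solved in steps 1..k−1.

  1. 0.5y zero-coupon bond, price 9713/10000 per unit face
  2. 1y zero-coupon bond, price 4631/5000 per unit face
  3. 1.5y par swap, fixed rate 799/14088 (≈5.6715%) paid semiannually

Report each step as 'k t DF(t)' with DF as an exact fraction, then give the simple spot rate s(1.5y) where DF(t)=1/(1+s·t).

step 1 [0.5y] zero: DF = P = 9713/10000 ≈ 0.971300
step 2 [1y] zero: DF = P = 4631/5000 ≈ 0.926200
step 3 [1.5y] swap r/2=799/28176: DF=(1 − 799/28176·(0.971300+0.926200))/(1+799/28176) = 9201/10000 ≈ 0.920100

1 1/2 9713/10000
2 1 4631/5000
3 3/2 9201/10000
s(1.5y) = (1/(9201/10000) − 1)/(3/2) = 1598/27603 ≈ 5.7892%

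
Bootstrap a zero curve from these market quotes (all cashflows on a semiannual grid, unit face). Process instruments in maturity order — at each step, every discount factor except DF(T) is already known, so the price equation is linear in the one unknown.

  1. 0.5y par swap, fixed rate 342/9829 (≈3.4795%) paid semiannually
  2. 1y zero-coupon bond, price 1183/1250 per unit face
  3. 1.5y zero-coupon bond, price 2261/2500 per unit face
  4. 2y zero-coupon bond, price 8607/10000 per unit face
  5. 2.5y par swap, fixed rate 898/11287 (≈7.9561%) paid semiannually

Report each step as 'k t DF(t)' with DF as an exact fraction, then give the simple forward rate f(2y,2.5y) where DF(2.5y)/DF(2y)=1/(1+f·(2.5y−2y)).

1 1/2 9829/10000
2 1 1183/1250
3 3/2 2261/2500
4 2 8607/10000
5 5/2 2051/2500
f(2y,2.5y) = ((8607/10000)/(2051/2500) − 1)/(1/2) = 403/4102 ≈ 9.8245%

step 1 [0.5y] swap r/2=171/9829: DF=(1 − 171/9829·(0))/(1+171/9829) = 9829/10000 ≈ 0.982900
step 2 [1y] zero: DF = P = 1183/1250 ≈ 0.946400
step 3 [1.5y] zero: DF = P = 2261/2500 ≈ 0.904400
step 4 [2y] zero: DF = P = 8607/10000 ≈ 0.860700
step 5 [2.5y] swap r/2=449/11287: DF=(1 − 449/11287·(0.982900+0.946400+0.904400+0.860700))/(1+449/11287) = 2051/2500 ≈ 0.820400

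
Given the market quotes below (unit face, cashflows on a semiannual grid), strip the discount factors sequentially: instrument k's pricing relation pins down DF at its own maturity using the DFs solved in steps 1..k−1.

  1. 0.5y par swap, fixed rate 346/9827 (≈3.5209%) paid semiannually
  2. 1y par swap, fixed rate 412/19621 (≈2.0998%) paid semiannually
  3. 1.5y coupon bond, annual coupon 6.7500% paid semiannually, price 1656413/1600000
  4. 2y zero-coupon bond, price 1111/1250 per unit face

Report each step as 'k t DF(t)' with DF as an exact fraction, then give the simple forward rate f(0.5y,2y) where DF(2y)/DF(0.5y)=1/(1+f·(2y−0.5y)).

step 1 [0.5y] swap r/2=173/9827: DF=(1 − 173/9827·(0))/(1+173/9827) = 9827/10000 ≈ 0.982700
step 2 [1y] swap r/2=206/19621: DF=(1 − 206/19621·(0.982700))/(1+206/19621) = 4897/5000 ≈ 0.979400
step 3 [1.5y] bond c/2=27/800: DF=(1656413/1600000 − 27/800·(0.982700+0.979400))/(1+27/800) = 4687/5000 ≈ 0.937400
step 4 [2y] zero: DF = P = 1111/1250 ≈ 0.888800

1 1/2 9827/10000
2 1 4897/5000
3 3/2 4687/5000
4 2 1111/1250
f(0.5y,2y) = ((9827/10000)/(1111/1250) − 1)/(3/2) = 313/4444 ≈ 7.0432%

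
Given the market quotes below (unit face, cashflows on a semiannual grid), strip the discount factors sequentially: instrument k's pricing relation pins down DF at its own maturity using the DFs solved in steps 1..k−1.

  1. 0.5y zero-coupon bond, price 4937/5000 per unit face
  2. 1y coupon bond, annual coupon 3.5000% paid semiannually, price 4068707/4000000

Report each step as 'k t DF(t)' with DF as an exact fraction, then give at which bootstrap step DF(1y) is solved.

step 1 [0.5y] zero: DF = P = 4937/5000 ≈ 0.987400
step 2 [1y] bond c/2=7/400: DF=(4068707/4000000 − 7/400·(0.987400))/(1+7/400) = 9827/10000 ≈ 0.982700

1 1/2 4937/5000
2 1 9827/10000
DF(1y) is solved at step 2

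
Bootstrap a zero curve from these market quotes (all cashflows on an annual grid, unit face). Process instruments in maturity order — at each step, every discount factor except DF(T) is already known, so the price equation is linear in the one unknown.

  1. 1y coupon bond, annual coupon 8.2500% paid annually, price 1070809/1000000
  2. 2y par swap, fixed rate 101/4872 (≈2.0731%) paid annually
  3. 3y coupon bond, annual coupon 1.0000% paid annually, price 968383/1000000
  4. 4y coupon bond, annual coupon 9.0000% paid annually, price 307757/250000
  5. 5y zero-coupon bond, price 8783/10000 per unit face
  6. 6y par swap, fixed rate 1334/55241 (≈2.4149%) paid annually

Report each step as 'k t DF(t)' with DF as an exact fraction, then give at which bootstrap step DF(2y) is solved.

step 1 [1y] bond c/1=33/400: DF=(1070809/1000000 − 33/400·(0))/(1+33/400) = 2473/2500 ≈ 0.989200
step 2 [2y] swap r/1=101/4872: DF=(1 − 101/4872·(0.989200))/(1+101/4872) = 2399/2500 ≈ 0.959600
step 3 [3y] bond c/1=1/100: DF=(968383/1000000 − 1/100·(0.989200+0.959600))/(1+1/100) = 1879/2000 ≈ 0.939500
step 4 [4y] bond c/1=9/100: DF=(307757/250000 − 9/100·(0.989200+0.959600+0.939500))/(1+9/100) = 8909/10000 ≈ 0.890900
step 5 [5y] zero: DF = P = 8783/10000 ≈ 0.878300
step 6 [6y] swap r/1=1334/55241: DF=(1 − 1334/55241·(0.989200+0.959600+0.939500+0.890900+0.878300))/(1+1334/55241) = 4333/5000 ≈ 0.866600

1 1 2473/2500
2 2 2399/2500
3 3 1879/2000
4 4 8909/10000
5 5 8783/10000
6 6 4333/5000
DF(2y) is solved at step 2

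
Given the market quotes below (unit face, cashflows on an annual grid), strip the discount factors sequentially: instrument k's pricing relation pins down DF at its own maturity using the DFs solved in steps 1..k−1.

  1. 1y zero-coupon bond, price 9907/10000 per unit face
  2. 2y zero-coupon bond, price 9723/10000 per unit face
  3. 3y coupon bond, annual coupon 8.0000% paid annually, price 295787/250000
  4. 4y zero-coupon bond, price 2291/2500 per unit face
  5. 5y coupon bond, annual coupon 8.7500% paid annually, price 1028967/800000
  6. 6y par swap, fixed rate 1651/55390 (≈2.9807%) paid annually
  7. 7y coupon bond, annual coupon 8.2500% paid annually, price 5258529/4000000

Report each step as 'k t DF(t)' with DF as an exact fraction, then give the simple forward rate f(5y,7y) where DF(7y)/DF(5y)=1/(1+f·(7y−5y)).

step 1 [1y] zero: DF = P = 9907/10000 ≈ 0.990700
step 2 [2y] zero: DF = P = 9723/10000 ≈ 0.972300
step 3 [3y] bond c/1=2/25: DF=(295787/250000 − 2/25·(0.990700+0.972300))/(1+2/25) = 9501/10000 ≈ 0.950100
step 4 [4y] zero: DF = P = 2291/2500 ≈ 0.916400
step 5 [5y] bond c/1=7/80: DF=(1028967/800000 − 7/80·(0.990700+0.972300+0.950100+0.916400))/(1+7/80) = 4373/5000 ≈ 0.874600
step 6 [6y] swap r/1=1651/55390: DF=(1 − 1651/55390·(0.990700+0.972300+0.950100+0.916400+0.874600))/(1+1651/55390) = 8349/10000 ≈ 0.834900
step 7 [7y] bond c/1=33/400: DF=(5258529/4000000 − 33/400·(0.990700+0.972300+0.950100+0.916400+0.874600+0.834900))/(1+33/400) = 7923/10000 ≈ 0.792300

1 1 9907/10000
2 2 9723/10000
3 3 9501/10000
4 4 2291/2500
5 5 4373/5000
6 6 8349/10000
7 7 7923/10000
f(5y,7y) = ((4373/5000)/(7923/10000) − 1)/(2) = 823/15846 ≈ 5.1937%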